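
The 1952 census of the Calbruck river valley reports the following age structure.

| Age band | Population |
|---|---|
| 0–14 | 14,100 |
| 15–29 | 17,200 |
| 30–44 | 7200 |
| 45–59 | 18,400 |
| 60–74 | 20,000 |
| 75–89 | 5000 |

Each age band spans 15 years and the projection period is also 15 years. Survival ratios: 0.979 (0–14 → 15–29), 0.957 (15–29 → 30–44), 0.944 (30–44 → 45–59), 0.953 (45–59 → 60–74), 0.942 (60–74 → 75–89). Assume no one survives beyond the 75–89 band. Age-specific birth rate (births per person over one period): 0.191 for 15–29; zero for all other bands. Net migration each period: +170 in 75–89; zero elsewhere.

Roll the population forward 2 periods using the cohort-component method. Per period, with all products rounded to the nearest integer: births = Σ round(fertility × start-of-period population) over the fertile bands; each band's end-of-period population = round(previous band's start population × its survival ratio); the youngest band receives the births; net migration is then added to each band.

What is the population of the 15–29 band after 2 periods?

— Period 1 —
Births: 17200 × 0.191 = 3285
15–29: 14100 × 0.979 = 13804
30–44: 17200 × 0.957 = 16460
45–59: 7200 × 0.944 = 6797
60–74: 18400 × 0.953 = 17535
75–89: 20000 × 0.942 = 18840
Net migration: 75–89 + 170 → 19010
End of period: [3285, 13804, 16460, 6797, 17535, 19010]
— Period 2 —
Births: 13804 × 0.191 = 2637
15–29: 3285 × 0.979 = 3216
30–44: 13804 × 0.957 = 13210
45–59: 16460 × 0.944 = 15538
60–74: 6797 × 0.953 = 6478
75–89: 17535 × 0.942 = 16518
Net migration: 75–89 + 170 → 16688
End of period: [2637, 3216, 13210, 15538, 6478, 16688]

3216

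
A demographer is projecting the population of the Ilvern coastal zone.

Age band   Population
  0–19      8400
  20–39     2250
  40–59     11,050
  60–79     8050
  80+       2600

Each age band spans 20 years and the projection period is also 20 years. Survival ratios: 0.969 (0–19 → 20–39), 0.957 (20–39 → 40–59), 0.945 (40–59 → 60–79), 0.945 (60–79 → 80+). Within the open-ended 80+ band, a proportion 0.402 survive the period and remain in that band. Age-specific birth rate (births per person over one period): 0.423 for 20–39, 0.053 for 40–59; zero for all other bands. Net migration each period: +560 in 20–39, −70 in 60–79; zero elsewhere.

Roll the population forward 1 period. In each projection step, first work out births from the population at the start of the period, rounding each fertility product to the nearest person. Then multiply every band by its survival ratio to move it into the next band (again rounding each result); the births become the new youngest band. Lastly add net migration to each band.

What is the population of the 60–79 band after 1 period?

10372

Period 1.
Births: 2250 × 0.423 = 952, 11050 × 0.053 = 586 — total 1538
20–39: 8400 × 0.969 = 8140
40–59: 2250 × 0.957 = 2153
60–79: 11050 × 0.945 = 10442
80+: 8050 × 0.945 + 2600 × 0.402 = 7607 + 1045 = 8652
Net migration: 20–39 + 560 → 8700; 60–79 − 70 → 10372
End of period: [1538, 8700, 2153, 10372, 8652]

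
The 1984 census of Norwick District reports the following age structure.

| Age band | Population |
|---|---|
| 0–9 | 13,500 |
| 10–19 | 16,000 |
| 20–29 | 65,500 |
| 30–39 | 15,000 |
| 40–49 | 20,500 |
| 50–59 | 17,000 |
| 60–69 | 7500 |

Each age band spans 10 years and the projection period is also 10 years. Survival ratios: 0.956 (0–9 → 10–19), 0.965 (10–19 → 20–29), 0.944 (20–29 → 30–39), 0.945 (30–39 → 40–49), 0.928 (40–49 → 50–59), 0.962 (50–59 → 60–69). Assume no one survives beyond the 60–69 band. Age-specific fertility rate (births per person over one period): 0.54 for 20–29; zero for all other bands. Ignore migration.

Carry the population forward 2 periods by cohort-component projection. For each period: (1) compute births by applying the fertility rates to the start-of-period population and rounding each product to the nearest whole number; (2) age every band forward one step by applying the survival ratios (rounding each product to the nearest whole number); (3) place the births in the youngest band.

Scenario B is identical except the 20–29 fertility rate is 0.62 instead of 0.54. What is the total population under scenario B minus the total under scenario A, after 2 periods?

Numbering the bands 1..7 from youngest to oldest:
Period 1:
Births: 65500 × 0.54 = 35370
Band 2: 13500 × 0.956 = 12906
Band 3: 16000 × 0.965 = 15440
Band 4: 65500 × 0.944 = 61832
Band 5: 15000 × 0.945 = 14175
Band 6: 20500 × 0.928 = 19024
Band 7: 17000 × 0.962 = 16354
→ [35370, 12906, 15440, 61832, 14175, 19024, 16354]
Period 2:
Births: 15440 × 0.54 = 8338
Band 2: 35370 × 0.956 = 33814
Band 3: 12906 × 0.965 = 12454
Band 4: 15440 × 0.944 = 14575
Band 5: 61832 × 0.945 = 58431
Band 6: 14175 × 0.928 = 13154
Band 7: 19024 × 0.962 = 18301
→ [8338, 33814, 12454, 14575, 58431, 13154, 18301]
Scenario A total after 2 periods: 159067
Scenario B projection —
Period 1:
Births: 65500 × 0.62 = 40610
Band 2: 13500 × 0.956 = 12906
Band 3: 16000 × 0.965 = 15440
Band 4: 65500 × 0.944 = 61832
Band 5: 15000 × 0.945 = 14175
Band 6: 20500 × 0.928 = 19024
Band 7: 17000 × 0.962 = 16354
→ [40610, 12906, 15440, 61832, 14175, 19024, 16354]
Period 2:
Births: 15440 × 0.62 = 9573
Band 2: 40610 × 0.956 = 38823
Band 3: 12906 × 0.965 = 12454
Band 4: 15440 × 0.944 = 14575
Band 5: 61832 × 0.945 = 58431
Band 6: 14175 × 0.928 = 13154
Band 7: 19024 × 0.962 = 18301
→ [9573, 38823, 12454, 14575, 58431, 13154, 18301]
Scenario B total after 2 periods: 165311
Difference B − A = 165311 − 159067 = 6244

6244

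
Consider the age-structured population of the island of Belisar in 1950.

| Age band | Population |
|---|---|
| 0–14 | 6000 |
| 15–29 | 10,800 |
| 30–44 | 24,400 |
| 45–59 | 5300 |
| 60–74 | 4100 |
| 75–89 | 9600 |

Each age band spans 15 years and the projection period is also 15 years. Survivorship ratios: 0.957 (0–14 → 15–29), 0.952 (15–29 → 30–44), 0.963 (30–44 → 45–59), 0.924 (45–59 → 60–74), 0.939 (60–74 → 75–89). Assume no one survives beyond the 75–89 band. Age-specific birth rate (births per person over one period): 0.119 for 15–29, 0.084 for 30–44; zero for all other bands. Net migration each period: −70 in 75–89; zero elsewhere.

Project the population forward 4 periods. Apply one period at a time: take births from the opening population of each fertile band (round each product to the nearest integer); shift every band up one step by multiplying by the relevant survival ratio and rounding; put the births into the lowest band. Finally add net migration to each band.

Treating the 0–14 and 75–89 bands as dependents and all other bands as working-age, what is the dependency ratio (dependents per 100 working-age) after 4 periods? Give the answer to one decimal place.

[period 1]
Births: 10800 × 0.119 = 1285  |  24400 × 0.084 = 2050 — total 3335
15–29: 6000 × 0.957 = 5742
30–44: 10800 × 0.952 = 10282
45–59: 24400 × 0.963 = 23497
60–74: 5300 × 0.924 = 4897
75–89: 4100 × 0.939 = 3850
Net migration: 75–89 − 70 → 3780
End of period: [3335, 5742, 10282, 23497, 4897, 3780]
[period 2]
Births: 5742 × 0.119 = 683  |  10282 × 0.084 = 864 — total 1547
15–29: 3335 × 0.957 = 3192
30–44: 5742 × 0.952 = 5466
45–59: 10282 × 0.963 = 9902
60–74: 23497 × 0.924 = 21711
75–89: 4897 × 0.939 = 4598
Net migration: 75–89 − 70 → 4528
End of period: [1547, 3192, 5466, 9902, 21711, 4528]
[period 3]
Births: 3192 × 0.119 = 380  |  5466 × 0.084 = 459 — total 839
15–29: 1547 × 0.957 = 1480
30–44: 3192 × 0.952 = 3039
45–59: 5466 × 0.963 = 5264
60–74: 9902 × 0.924 = 9149
75–89: 21711 × 0.939 = 20387
Net migration: 75–89 − 70 → 20317
End of period: [839, 1480, 3039, 5264, 9149, 20317]
[period 4]
Births: 1480 × 0.119 = 176  |  3039 × 0.084 = 255 — total 431
15–29: 839 × 0.957 = 803
30–44: 1480 × 0.952 = 1409
45–59: 3039 × 0.963 = 2927
60–74: 5264 × 0.924 = 4864
75–89: 9149 × 0.939 = 8591
Net migration: 75–89 − 70 → 8521
End of period: [431, 803, 1409, 2927, 4864, 8521]
Dependents (band 0–14 + band 75–89) = 431 + 8521 = 8952; working-age = 10003; ratio = 8952/10003 × 100 = 89.5

89.5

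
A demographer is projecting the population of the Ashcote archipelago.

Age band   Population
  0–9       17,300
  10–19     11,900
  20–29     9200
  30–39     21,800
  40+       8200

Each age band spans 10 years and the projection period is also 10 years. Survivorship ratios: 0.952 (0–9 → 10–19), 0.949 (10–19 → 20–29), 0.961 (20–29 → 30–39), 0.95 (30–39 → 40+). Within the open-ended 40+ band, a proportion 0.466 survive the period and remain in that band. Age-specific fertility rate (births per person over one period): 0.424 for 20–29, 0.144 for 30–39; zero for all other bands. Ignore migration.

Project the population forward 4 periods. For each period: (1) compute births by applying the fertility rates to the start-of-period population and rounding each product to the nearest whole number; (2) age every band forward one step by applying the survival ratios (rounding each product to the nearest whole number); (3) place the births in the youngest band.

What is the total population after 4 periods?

47625

Call the bands 1 to 5, youngest first.
Period 1:
Births: 9200 × 0.424 = 3901 ; 21800 × 0.144 = 3139 → 7040
Band 2: 17300 × 0.952 = 16470
Band 3: 11900 × 0.949 = 11293
Band 4: 9200 × 0.961 = 8841
Band 5: 21800 × 0.95 + 8200 × 0.466 = 20710 + 3821 = 24531
Population now: 0–9=7040, 10–19=16470, 20–29=11293, 30–39=8841, 40+=24531
Period 2:
Births: 11293 × 0.424 = 4788 ; 8841 × 0.144 = 1273 → 6061
Band 2: 7040 × 0.952 = 6702
Band 3: 16470 × 0.949 = 15630
Band 4: 11293 × 0.961 = 10853
Band 5: 8841 × 0.95 + 24531 × 0.466 = 8399 + 11431 = 19830
Population now: 0–9=6061, 10–19=6702, 20–29=15630, 30–39=10853, 40+=19830
Period 3:
Births: 15630 × 0.424 = 6627 ; 10853 × 0.144 = 1563 → 8190
Band 2: 6061 × 0.952 = 5770
Band 3: 6702 × 0.949 = 6360
Band 4: 15630 × 0.961 = 15020
Band 5: 10853 × 0.95 + 19830 × 0.466 = 10310 + 9241 = 19551
Population now: 0–9=8190, 10–19=5770, 20–29=6360, 30–39=15020, 40+=19551
Period 4:
Births: 6360 × 0.424 = 2697 ; 15020 × 0.144 = 2163 → 4860
Band 2: 8190 × 0.952 = 7797
Band 3: 5770 × 0.949 = 5476
Band 4: 6360 × 0.961 = 6112
Band 5: 15020 × 0.95 + 19551 × 0.466 = 14269 + 9111 = 23380
Population now: 0–9=4860, 10–19=7797, 20–29=5476, 30–39=6112, 40+=23380
Total after period 4: 4860 + 7797 + 5476 + 6112 + 23380 = 47625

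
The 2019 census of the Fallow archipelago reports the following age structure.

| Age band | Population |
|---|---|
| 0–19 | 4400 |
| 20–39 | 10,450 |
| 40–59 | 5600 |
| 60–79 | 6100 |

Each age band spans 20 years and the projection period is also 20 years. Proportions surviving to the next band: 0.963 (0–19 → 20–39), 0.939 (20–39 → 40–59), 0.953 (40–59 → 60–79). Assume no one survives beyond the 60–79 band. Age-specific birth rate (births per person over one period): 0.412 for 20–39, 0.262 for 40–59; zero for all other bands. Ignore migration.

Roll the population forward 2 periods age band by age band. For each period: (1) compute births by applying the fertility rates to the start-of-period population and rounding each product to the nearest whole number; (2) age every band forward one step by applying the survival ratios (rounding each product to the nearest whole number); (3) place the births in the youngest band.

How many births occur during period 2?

Numbering the groups 1..4 from youngest to oldest:
After projecting period 1:
Births: 10450 * 0.412 = 4305 ; 5600 * 0.262 = 1467 ⇒ total 5772
Group 2: 4400 * 0.963 = 4237
Group 3: 10450 * 0.939 = 9813
Group 4: 5600 * 0.953 = 5337
Population now: 0–19=5772, 20–39=4237, 40–59=9813, 60–79=5337
After projecting period 2:
Births: 4237 * 0.412 = 1746 ; 9813 * 0.262 = 2571 ⇒ total 4317
Group 2: 5772 * 0.963 = 5558
Group 3: 4237 * 0.939 = 3979
Group 4: 9813 * 0.953 = 9352
Population now: 0–19=4317, 20–39=5558, 40–59=3979, 60–79=9352

4317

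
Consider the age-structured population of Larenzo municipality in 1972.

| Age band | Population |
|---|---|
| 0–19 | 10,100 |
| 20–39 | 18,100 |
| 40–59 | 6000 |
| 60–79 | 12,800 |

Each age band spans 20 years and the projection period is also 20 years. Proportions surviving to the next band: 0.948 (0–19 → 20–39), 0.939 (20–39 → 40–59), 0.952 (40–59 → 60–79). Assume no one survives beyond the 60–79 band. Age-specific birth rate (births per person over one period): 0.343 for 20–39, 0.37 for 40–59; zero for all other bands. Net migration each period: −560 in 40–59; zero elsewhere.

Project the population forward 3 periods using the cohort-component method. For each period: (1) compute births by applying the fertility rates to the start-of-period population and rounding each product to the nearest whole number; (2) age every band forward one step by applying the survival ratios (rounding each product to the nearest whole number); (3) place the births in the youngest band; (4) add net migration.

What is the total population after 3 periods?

Numbering the groups 1..4 from youngest to oldest:
[period 1]
Births: 18100 * 0.343 = 6208  |  6000 * 0.37 = 2220 — total 8428
Group 2: 10100 * 0.948 = 9575
Group 3: 18100 * 0.939 = 16996
Group 4: 6000 * 0.952 = 5712
Net migration: Group 3 − 560 → 16436
Giving 8428 / 9575 / 16436 / 5712.
[period 2]
Births: 9575 * 0.343 = 3284  |  16436 * 0.37 = 6081 — total 9365
Group 2: 8428 * 0.948 = 7990
Group 3: 9575 * 0.939 = 8991
Group 4: 16436 * 0.952 = 15647
Net migration: Group 3 − 560 → 8431
Giving 9365 / 7990 / 8431 / 15647.
[period 3]
Births: 7990 * 0.343 = 2741  |  8431 * 0.37 = 3119 — total 5860
Group 2: 9365 * 0.948 = 8878
Group 3: 7990 * 0.939 = 7503
Group 4: 8431 * 0.952 = 8026
Net migration: Group 3 − 560 → 6943
Giving 5860 / 8878 / 6943 / 8026.
Total after period 3: 5860 + 8878 + 6943 + 8026 = 29707

29707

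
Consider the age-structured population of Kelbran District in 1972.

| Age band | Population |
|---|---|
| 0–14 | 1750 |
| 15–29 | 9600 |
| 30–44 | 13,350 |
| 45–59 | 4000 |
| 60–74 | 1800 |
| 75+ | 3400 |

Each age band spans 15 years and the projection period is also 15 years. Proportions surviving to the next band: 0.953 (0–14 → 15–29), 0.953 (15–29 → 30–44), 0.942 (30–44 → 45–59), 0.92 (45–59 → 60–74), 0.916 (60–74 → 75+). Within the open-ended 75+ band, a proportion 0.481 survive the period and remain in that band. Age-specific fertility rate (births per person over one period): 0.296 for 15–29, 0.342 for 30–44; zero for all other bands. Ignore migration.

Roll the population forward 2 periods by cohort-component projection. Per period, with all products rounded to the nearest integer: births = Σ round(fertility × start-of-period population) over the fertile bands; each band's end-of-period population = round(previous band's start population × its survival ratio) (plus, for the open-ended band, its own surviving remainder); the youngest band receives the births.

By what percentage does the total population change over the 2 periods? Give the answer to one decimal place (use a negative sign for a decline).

10.4

[period 1]
Births: 9600 × 0.296 = 2842 ; 13350 × 0.342 = 4566 → 7408
15–29: 1750 × 0.953 = 1668
30–44: 9600 × 0.953 = 9149
45–59: 13350 × 0.942 = 12576
60–74: 4000 × 0.92 = 3680
75+: 1800 × 0.916 + 3400 × 0.481 = 1649 + 1635 = 3284
End of period: [7408, 1668, 9149, 12576, 3680, 3284]
[period 2]
Births: 1668 × 0.296 = 494 ; 9149 × 0.342 = 3129 → 3623
15–29: 7408 × 0.953 = 7060
30–44: 1668 × 0.953 = 1590
45–59: 9149 × 0.942 = 8618
60–74: 12576 × 0.92 = 11570
75+: 3680 × 0.916 + 3284 × 0.481 = 3371 + 1580 = 4951
End of period: [3623, 7060, 1590, 8618, 11570, 4951]
Total: 33900 → 37412; change = 3512; percentage change = 10.4%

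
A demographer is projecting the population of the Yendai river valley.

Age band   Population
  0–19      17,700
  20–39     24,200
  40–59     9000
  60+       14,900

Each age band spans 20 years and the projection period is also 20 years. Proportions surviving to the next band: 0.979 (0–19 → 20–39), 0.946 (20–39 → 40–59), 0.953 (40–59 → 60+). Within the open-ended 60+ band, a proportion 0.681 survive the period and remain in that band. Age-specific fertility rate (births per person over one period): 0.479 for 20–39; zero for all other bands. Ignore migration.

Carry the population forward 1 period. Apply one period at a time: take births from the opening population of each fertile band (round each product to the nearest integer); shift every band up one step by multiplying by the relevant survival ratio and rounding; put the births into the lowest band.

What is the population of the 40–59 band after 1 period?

22893

Period 1.
Births: 24200 × 0.479 = 11592
20–39: 17700 × 0.979 = 17328
40–59: 24200 × 0.946 = 22893
60+: 9000 × 0.953 + 14900 × 0.681 = 8577 + 10147 = 18724
→ [11592, 17328, 22893, 18724]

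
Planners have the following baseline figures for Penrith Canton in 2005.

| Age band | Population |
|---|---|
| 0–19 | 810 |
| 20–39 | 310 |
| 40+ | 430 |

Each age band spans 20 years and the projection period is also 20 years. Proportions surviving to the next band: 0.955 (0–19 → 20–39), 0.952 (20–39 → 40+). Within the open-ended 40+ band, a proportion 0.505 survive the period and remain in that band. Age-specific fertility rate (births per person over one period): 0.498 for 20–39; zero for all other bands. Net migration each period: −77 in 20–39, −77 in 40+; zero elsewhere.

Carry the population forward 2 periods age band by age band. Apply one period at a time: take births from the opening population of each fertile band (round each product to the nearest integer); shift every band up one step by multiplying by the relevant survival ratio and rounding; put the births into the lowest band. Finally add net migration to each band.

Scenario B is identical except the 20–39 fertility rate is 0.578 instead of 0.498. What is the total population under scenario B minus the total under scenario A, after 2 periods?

80

Period 1:
Births: 310 × 0.498 = 154
20–39: 810 × 0.955 = 774
40+: 310 × 0.952 + 430 × 0.505 = 295 + 217 = 512
Net migration: 20–39 − 77 → 697; 40+ − 77 → 435
→ [154, 697, 435]
Period 2:
Births: 697 × 0.498 = 347
20–39: 154 × 0.955 = 147
40+: 697 × 0.952 + 435 × 0.505 = 664 + 220 = 884
Net migration: 20–39 − 77 → 70; 40+ − 77 → 807
→ [347, 70, 807]
Scenario A total after 2 periods: 1224
Scenario B projection —
Period 1:
Births: 310 × 0.578 = 179
20–39: 810 × 0.955 = 774
40+: 310 × 0.952 + 430 × 0.505 = 295 + 217 = 512
Net migration: 20–39 − 77 → 697; 40+ − 77 → 435
→ [179, 697, 435]
Period 2:
Births: 697 × 0.578 = 403
20–39: 179 × 0.955 = 171
40+: 697 × 0.952 + 435 × 0.505 = 664 + 220 = 884
Net migration: 20–39 − 77 → 94; 40+ − 77 → 807
→ [403, 94, 807]
Scenario B total after 2 periods: 1304
Difference B − A = 1304 − 1224 = 80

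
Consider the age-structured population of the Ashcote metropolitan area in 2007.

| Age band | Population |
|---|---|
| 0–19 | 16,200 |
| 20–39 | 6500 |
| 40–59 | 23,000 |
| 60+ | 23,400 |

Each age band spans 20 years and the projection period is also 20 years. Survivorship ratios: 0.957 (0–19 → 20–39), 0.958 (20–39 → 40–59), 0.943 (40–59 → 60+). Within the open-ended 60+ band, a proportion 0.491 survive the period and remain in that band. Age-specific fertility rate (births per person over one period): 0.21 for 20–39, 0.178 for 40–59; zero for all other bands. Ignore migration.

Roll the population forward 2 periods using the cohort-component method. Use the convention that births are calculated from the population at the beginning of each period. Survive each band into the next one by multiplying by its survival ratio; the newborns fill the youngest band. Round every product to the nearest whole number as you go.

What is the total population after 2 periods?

Numbering the bands 1..4 from youngest to oldest:
After projecting period 1:
Births: 6500 × 0.21 = 1365 ; 23000 × 0.178 = 4094 → total 5459
Band 2: 16200 × 0.957 = 15503
Band 3: 6500 × 0.958 = 6227
Band 4: 23000 × 0.943 + 23400 × 0.491 = 21689 + 11489 = 33178
Giving 5459 / 15503 / 6227 / 33178.
After projecting period 2:
Births: 15503 × 0.21 = 3256 ; 6227 × 0.178 = 1108 → total 4364
Band 2: 5459 × 0.957 = 5224
Band 3: 15503 × 0.958 = 14852
Band 4: 6227 × 0.943 + 33178 × 0.491 = 5872 + 16290 = 22162
Giving 4364 / 5224 / 14852 / 22162.
Total after period 2: 4364 + 5224 + 14852 + 22162 = 46602

46602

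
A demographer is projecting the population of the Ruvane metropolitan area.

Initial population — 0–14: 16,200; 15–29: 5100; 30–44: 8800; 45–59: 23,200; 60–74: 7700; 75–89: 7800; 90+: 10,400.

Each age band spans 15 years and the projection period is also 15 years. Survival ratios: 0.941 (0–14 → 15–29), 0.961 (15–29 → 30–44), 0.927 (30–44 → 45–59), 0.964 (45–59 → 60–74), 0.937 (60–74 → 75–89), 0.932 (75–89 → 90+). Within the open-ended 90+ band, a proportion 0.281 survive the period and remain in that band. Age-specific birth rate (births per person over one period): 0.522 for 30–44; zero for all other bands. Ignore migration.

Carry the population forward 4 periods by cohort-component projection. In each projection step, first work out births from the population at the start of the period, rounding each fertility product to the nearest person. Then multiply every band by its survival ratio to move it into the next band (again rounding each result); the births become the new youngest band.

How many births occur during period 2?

2558

Let band 1 be 0–14 through band 7 = 90+.
After projecting period 1:
Births: 8800 * 0.522 = 4594
Band 2: 16200 * 0.941 = 15244
Band 3: 5100 * 0.961 = 4901
Band 4: 8800 * 0.927 = 8158
Band 5: 23200 * 0.964 = 22365
Band 6: 7700 * 0.937 = 7215
Band 7: 7800 * 0.932 + 10400 * 0.281 = 7270 + 2922 = 10192
Population now: 0–14=4594, 15–29=15244, 30–44=4901, 45–59=8158, 60–74=22365, 75–89=7215, 90+=10192
After projecting period 2:
Births: 4901 * 0.522 = 2558
Band 2: 4594 * 0.941 = 4323
Band 3: 15244 * 0.961 = 14649
Band 4: 4901 * 0.927 = 4543
Band 5: 8158 * 0.964 = 7864
Band 6: 22365 * 0.937 = 20956
Band 7: 7215 * 0.932 + 10192 * 0.281 = 6724 + 2864 = 9588
Population now: 0–14=2558, 15–29=4323, 30–44=14649, 45–59=4543, 60–74=7864, 75–89=20956, 90+=9588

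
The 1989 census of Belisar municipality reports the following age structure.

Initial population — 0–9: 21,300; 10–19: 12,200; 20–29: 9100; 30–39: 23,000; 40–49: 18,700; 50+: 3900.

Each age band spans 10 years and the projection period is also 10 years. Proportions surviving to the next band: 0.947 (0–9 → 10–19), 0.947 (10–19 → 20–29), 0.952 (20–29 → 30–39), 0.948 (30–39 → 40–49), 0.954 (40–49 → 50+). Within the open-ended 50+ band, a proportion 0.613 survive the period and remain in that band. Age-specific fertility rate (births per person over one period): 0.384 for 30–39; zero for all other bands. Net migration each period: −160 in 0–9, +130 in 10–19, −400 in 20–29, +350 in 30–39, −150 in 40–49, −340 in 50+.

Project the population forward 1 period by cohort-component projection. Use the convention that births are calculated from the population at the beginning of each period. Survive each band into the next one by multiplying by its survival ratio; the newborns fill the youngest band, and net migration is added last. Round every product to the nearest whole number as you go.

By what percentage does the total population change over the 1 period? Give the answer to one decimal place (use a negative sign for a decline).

2.8

Period 1:
Births: 23000 × 0.384 = 8832
10–19: 21300 × 0.947 = 20171
20–29: 12200 × 0.947 = 11553
30–39: 9100 × 0.952 = 8663
40–49: 23000 × 0.948 = 21804
50+: 18700 × 0.954 + 3900 × 0.613 = 17840 + 2391 = 20231
Net migration: 0–9 − 160 → 8672; 10–19 + 130 → 20301; 20–29 − 400 → 11153; 30–39 + 350 → 9013; 40–49 − 150 → 21654; 50+ − 340 → 19891
Population now: 0–9=8672, 10–19=20301, 20–29=11153, 30–39=9013, 40–49=21654, 50+=19891
Total: 88200 → 90684; change = 2484; percentage change = 2.8%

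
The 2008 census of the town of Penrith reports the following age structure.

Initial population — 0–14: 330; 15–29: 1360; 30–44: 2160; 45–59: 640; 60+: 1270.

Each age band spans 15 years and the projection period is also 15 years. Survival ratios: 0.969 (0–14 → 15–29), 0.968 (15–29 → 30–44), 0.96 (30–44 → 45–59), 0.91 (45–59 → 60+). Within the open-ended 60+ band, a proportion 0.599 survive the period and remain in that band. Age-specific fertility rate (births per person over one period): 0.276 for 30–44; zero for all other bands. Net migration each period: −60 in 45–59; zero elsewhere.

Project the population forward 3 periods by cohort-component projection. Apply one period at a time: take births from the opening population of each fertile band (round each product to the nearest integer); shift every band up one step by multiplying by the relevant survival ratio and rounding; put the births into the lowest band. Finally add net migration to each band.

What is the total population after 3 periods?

Period 1:
Births: 2160 * 0.276 = 596
15–29: 330 * 0.969 = 320
30–44: 1360 * 0.968 = 1316
45–59: 2160 * 0.96 = 2074
60+: 640 * 0.91 + 1270 * 0.599 = 582 + 761 = 1343
Net migration: 45–59 − 60 → 2014
→ [596, 320, 1316, 2014, 1343]
Period 2:
Births: 1316 * 0.276 = 363
15–29: 596 * 0.969 = 578
30–44: 320 * 0.968 = 310
45–59: 1316 * 0.96 = 1263
60+: 2014 * 0.91 + 1343 * 0.599 = 1833 + 804 = 2637
Net migration: 45–59 − 60 → 1203
→ [363, 578, 310, 1203, 2637]
Period 3:
Births: 310 * 0.276 = 86
15–29: 363 * 0.969 = 352
30–44: 578 * 0.968 = 560
45–59: 310 * 0.96 = 298
60+: 1203 * 0.91 + 2637 * 0.599 = 1095 + 1580 = 2675
Net migration: 45–59 − 60 → 238
→ [86, 352, 560, 238, 2675]
Total after period 3: 86 + 352 + 560 + 238 + 2675 = 3911

3911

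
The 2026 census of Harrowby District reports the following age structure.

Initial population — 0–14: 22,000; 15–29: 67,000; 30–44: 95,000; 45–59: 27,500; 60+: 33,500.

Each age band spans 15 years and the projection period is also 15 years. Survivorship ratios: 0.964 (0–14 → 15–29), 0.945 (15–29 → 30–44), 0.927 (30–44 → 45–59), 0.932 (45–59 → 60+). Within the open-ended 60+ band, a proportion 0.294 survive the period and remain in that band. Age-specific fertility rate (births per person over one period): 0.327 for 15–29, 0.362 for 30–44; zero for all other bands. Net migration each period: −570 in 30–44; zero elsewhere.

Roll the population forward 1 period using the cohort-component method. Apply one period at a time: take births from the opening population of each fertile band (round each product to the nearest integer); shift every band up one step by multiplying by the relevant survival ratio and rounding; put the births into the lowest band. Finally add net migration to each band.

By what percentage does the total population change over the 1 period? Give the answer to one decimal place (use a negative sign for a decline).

Call the groups 1 to 5, youngest first.
Period 1.
Births: 67000 × 0.327 = 21909, 95000 × 0.362 = 34390 → 56299
Group 2: 22000 × 0.964 = 21208
Group 3: 67000 × 0.945 = 63315
Group 4: 95000 × 0.927 = 88065
Group 5: 27500 × 0.932 + 33500 × 0.294 = 25630 + 9849 = 35479
Net migration: Group 3 − 570 → 62745
→ [56299, 21208, 62745, 88065, 35479]
Total: 245000 → 263796; change = 18796; percentage change = 7.7%

7.7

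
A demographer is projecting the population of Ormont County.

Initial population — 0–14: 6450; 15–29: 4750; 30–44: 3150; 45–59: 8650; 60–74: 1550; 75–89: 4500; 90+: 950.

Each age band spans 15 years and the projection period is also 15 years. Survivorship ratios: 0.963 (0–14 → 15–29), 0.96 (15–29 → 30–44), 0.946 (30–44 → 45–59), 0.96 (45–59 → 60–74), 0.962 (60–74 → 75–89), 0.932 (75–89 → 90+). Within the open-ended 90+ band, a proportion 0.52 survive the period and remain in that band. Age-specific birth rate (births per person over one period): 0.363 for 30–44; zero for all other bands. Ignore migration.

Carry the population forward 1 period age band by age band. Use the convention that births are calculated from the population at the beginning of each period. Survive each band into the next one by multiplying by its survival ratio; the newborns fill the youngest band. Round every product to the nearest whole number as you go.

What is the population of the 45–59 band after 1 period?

(Groups numbered youngest = 1 to oldest = 7.)
[period 1]
Births: 3150 * 0.363 = 1143
Group 2: 6450 * 0.963 = 6211
Group 3: 4750 * 0.96 = 4560
Group 4: 3150 * 0.946 = 2980
Group 5: 8650 * 0.96 = 8304
Group 6: 1550 * 0.962 = 1491
Group 7: 4500 * 0.932 + 950 * 0.52 = 4194 + 494 = 4688
End of period: [1143, 6211, 4560, 2980, 8304, 1491, 4688]

2980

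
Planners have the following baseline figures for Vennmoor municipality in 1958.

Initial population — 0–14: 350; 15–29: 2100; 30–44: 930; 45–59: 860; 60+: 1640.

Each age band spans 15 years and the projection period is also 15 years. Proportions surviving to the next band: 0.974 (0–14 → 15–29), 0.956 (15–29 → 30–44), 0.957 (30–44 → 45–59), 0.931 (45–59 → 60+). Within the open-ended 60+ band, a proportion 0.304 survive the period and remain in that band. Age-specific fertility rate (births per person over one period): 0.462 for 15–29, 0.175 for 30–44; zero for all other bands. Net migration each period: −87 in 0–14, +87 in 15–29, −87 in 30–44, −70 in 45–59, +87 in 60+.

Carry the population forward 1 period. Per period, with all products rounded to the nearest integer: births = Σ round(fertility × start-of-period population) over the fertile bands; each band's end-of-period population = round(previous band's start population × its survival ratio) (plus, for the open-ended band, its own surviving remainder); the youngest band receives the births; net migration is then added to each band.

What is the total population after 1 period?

Period 1.
Births: 2100 × 0.462 = 970, 930 × 0.175 = 163 — total 1133
15–29: 350 × 0.974 = 341
30–44: 2100 × 0.956 = 2008
45–59: 930 × 0.957 = 890
60+: 860 × 0.931 + 1640 × 0.304 = 801 + 499 = 1300
Net migration: 0–14 − 87 → 1046; 15–29 + 87 → 428; 30–44 − 87 → 1921; 45–59 − 70 → 820; 60+ + 87 → 1387
Population now: 0–14=1046, 15–29=428, 30–44=1921, 45–59=820, 60+=1387
Total after period 1: 1046 + 428 + 1921 + 820 + 1387 = 5602

5602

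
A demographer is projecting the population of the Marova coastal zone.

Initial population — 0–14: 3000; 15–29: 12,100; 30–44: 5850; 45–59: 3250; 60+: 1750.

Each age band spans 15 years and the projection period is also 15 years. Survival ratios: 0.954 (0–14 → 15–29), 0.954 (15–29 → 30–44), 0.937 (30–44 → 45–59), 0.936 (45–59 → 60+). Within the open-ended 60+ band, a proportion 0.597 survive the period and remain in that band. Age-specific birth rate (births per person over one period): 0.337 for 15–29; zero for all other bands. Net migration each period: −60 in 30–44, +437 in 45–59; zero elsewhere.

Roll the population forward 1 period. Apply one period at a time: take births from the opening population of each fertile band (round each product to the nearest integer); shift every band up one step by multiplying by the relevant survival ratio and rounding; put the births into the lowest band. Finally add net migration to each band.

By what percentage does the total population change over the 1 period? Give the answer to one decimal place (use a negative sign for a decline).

9.5

Period 1.
Births: 12100 * 0.337 = 4078
15–29: 3000 * 0.954 = 2862
30–44: 12100 * 0.954 = 11543
45–59: 5850 * 0.937 = 5481
60+: 3250 * 0.936 + 1750 * 0.597 = 3042 + 1045 = 4087
Net migration: 30–44 − 60 → 11483; 45–59 + 437 → 5918
Population now: 0–14=4078, 15–29=2862, 30–44=11483, 45–59=5918, 60+=4087
Total: 25950 → 28428; change = 2478; percentage change = 9.5%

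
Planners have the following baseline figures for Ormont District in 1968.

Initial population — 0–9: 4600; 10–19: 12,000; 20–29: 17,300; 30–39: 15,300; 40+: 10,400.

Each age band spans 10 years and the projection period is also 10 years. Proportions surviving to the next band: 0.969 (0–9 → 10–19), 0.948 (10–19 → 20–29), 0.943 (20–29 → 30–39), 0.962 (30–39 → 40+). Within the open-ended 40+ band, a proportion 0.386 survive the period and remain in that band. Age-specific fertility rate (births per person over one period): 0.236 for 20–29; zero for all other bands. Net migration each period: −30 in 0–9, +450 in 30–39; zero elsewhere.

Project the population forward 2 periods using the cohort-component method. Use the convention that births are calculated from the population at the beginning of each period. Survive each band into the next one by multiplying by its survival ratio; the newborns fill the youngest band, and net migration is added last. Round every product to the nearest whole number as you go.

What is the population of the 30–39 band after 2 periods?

Numbering the bands 1..5 from youngest to oldest:
Period 1.
Births: 17300 × 0.236 = 4083
Band 2: 4600 × 0.969 = 4457
Band 3: 12000 × 0.948 = 11376
Band 4: 17300 × 0.943 = 16314
Band 5: 15300 × 0.962 + 10400 × 0.386 = 14719 + 4014 = 18733
Net migration: Band 1 − 30 → 4053; Band 4 + 450 → 16764
Giving 4053 / 4457 / 11376 / 16764 / 18733.
Period 2.
Births: 11376 × 0.236 = 2685
Band 2: 4053 × 0.969 = 3927
Band 3: 4457 × 0.948 = 4225
Band 4: 11376 × 0.943 = 10728
Band 5: 16764 × 0.962 + 18733 × 0.386 = 16127 + 7231 = 23358
Net migration: Band 1 − 30 → 2655; Band 4 + 450 → 11178
Giving 2655 / 3927 / 4225 / 11178 / 23358.

11178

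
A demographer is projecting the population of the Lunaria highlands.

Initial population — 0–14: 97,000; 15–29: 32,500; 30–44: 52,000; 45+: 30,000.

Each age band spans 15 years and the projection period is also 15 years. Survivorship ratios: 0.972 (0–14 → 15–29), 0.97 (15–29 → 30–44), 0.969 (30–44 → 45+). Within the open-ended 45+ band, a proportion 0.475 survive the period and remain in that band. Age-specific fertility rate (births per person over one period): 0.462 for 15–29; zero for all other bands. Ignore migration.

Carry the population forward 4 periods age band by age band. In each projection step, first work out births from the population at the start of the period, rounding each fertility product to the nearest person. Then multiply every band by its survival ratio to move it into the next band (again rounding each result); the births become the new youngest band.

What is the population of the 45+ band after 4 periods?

69632

(Bands numbered youngest = 1 to oldest = 4.)
Period 1.
Births: 32500 × 0.462 = 15015
Band 2: 97000 × 0.972 = 94284
Band 3: 32500 × 0.97 = 31525
Band 4: 52000 × 0.969 + 30000 × 0.475 = 50388 + 14250 = 64638
→ [15015, 94284, 31525, 64638]
Period 2.
Births: 94284 × 0.462 = 43559
Band 2: 15015 × 0.972 = 14595
Band 3: 94284 × 0.97 = 91455
Band 4: 31525 × 0.969 + 64638 × 0.475 = 30548 + 30703 = 61251
→ [43559, 14595, 91455, 61251]
Period 3.
Births: 14595 × 0.462 = 6743
Band 2: 43559 × 0.972 = 42339
Band 3: 14595 × 0.97 = 14157
Band 4: 91455 × 0.969 + 61251 × 0.475 = 88620 + 29094 = 117714
→ [6743, 42339, 14157, 117714]
Period 4.
Births: 42339 × 0.462 = 19561
Band 2: 6743 × 0.972 = 6554
Band 3: 42339 × 0.97 = 41069
Band 4: 14157 × 0.969 + 117714 × 0.475 = 13718 + 55914 = 69632
→ [19561, 6554, 41069, 69632]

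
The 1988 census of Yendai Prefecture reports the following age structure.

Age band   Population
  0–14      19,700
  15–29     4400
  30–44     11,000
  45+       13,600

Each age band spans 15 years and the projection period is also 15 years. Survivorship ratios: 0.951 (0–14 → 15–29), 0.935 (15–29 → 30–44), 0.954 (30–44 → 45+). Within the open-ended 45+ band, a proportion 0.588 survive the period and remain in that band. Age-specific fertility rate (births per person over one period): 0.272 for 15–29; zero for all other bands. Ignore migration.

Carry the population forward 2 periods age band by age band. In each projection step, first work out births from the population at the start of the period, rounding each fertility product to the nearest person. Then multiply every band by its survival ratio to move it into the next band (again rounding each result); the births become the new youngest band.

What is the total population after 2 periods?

After projecting period 1:
Births: 4400 × 0.272 = 1197
15–29: 19700 × 0.951 = 18735
30–44: 4400 × 0.935 = 4114
45+: 11000 × 0.954 + 13600 × 0.588 = 10494 + 7997 = 18491
End of period: [1197, 18735, 4114, 18491]
After projecting period 2:
Births: 18735 × 0.272 = 5096
15–29: 1197 × 0.951 = 1138
30–44: 18735 × 0.935 = 17517
45+: 4114 × 0.954 + 18491 × 0.588 = 3925 + 10873 = 14798
End of period: [5096, 1138, 17517, 14798]
Total after period 2: 5096 + 1138 + 17517 + 14798 = 38549

38549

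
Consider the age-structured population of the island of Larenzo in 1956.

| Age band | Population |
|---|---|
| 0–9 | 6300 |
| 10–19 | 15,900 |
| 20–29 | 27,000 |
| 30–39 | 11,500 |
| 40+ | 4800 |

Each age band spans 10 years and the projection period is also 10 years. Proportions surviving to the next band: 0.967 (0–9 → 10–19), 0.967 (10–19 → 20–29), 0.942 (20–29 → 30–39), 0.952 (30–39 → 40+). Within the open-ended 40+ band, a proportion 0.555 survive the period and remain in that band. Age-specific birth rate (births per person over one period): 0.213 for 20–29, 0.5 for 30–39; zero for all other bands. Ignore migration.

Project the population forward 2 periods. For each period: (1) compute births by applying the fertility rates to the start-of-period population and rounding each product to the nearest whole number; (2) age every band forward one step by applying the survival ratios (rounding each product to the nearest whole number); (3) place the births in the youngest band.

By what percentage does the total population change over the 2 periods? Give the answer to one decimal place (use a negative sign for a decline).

(Groups numbered youngest = 1 to oldest = 5.)
Period 1:
Births: 27000 × 0.213 = 5751, 11500 × 0.5 = 5750 — total 11501
Group 2: 6300 × 0.967 = 6092
Group 3: 15900 × 0.967 = 15375
Group 4: 27000 × 0.942 = 25434
Group 5: 11500 × 0.952 + 4800 × 0.555 = 10948 + 2664 = 13612
Population now: 0–9=11501, 10–19=6092, 20–29=15375, 30–39=25434, 40+=13612
Period 2:
Births: 15375 × 0.213 = 3275, 25434 × 0.5 = 12717 — total 15992
Group 2: 11501 × 0.967 = 11121
Group 3: 6092 × 0.967 = 5891
Group 4: 15375 × 0.942 = 14483
Group 5: 25434 × 0.952 + 13612 × 0.555 = 24213 + 7555 = 31768
Population now: 0–9=15992, 10–19=11121, 20–29=5891, 30–39=14483, 40+=31768
Total: 65500 → 79255; change = 13755; percentage change = 21.0%

21.0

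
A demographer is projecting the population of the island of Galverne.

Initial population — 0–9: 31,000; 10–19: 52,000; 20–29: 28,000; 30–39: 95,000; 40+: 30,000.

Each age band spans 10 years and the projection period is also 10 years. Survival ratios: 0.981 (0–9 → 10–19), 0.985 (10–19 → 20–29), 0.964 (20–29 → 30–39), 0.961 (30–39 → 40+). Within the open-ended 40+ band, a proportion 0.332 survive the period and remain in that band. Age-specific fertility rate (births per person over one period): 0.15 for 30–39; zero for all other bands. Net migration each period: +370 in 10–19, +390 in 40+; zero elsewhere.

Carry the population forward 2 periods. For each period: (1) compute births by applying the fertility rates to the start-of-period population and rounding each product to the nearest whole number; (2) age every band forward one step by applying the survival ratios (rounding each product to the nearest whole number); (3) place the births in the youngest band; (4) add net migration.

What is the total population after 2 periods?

158168

[period 1]
Births: 95000 × 0.15 = 14250
10–19: 31000 × 0.981 = 30411
20–29: 52000 × 0.985 = 51220
30–39: 28000 × 0.964 = 26992
40+: 95000 × 0.961 + 30000 × 0.332 = 91295 + 9960 = 101255
Net migration: 10–19 + 370 → 30781; 40+ + 390 → 101645
Giving 14250 / 30781 / 51220 / 26992 / 101645.
[period 2]
Births: 26992 × 0.15 = 4049
10–19: 14250 × 0.981 = 13979
20–29: 30781 × 0.985 = 30319
30–39: 51220 × 0.964 = 49376
40+: 26992 × 0.961 + 101645 × 0.332 = 25939 + 33746 = 59685
Net migration: 10–19 + 370 → 14349; 40+ + 390 → 60075
Giving 4049 / 14349 / 30319 / 49376 / 60075.
Total after period 2: 4049 + 14349 + 30319 + 49376 + 60075 = 158168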